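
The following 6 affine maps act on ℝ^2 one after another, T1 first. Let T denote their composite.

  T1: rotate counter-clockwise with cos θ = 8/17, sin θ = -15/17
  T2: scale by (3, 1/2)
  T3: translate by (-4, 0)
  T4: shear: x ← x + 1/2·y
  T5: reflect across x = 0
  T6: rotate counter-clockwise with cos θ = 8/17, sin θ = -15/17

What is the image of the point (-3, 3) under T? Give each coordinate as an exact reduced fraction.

T1 rotate counter-clockwise with cos θ = 8/17, sin θ = -15/17: (-3, 3) → (21/17, 69/17)
T2 scale by (3, 1/2): (21/17, 69/17) → (63/17, 69/34)
T3 translate by (-4, 0): (63/17, 69/34) → (-5/17, 69/34)
T4 shear: x ← x + 1/2·y: (-5/17, 69/34) → (49/68, 69/34)
T5 reflect across x = 0: (49/68, 69/34) → (-49/68, 69/34)
T6 rotate counter-clockwise with cos θ = 8/17, sin θ = -15/17: (-49/68, 69/34) → (839/578, 1839/1156)

T(p) = (839/578, 1839/1156)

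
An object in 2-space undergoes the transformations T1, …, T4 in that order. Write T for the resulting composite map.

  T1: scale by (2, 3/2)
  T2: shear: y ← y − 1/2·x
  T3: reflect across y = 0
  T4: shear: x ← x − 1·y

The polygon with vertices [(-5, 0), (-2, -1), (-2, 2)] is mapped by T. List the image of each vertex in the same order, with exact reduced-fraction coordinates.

T1 scale by (2, 3/2): (-5, 0) → (-10, 0); (-2, -1) → (-4, -3/2); (-2, 2) → (-4, 3)
T2 shear: y ← y − 1/2·x: (-10, 0) → (-10, 5); (-4, -3/2) → (-4, 1/2); (-4, 3) → (-4, 5)
T3 reflect across y = 0: (-10, 5) → (-10, -5); (-4, 1/2) → (-4, -1/2); (-4, 5) → (-4, -5)
T4 shear: x ← x − 1·y: (-10, -5) → (-5, -5); (-4, -1/2) → (-7/2, -1/2); (-4, -5) → (1, -5)

image vertices: (-5, -5), (-7/2, -1/2), (1, -5)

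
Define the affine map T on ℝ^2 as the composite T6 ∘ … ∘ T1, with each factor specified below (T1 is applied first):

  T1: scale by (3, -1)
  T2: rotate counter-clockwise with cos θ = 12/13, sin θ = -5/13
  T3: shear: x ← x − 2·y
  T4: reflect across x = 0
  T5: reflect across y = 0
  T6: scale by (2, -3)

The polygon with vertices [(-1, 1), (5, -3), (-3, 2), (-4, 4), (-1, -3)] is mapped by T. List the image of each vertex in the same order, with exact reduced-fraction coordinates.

T1 scale by (3, -1): (-1, 1) → (-3, -1); (5, -3) → (15, 3); (-3, 2) → (-9, -2); (-4, 4) → (-12, -4); (-1, -3) → (-3, 3)
T2 rotate counter-clockwise with cos θ = 12/13, sin θ = -5/13: (-3, -1) → (-41/13, 3/13); (15, 3) → (15, -3); (-9, -2) → (-118/13, 21/13); (-12, -4) → (-164/13, 12/13); (-3, 3) → (-21/13, 51/13)
T3 shear: x ← x − 2·y: (-41/13, 3/13) → (-47/13, 3/13); (15, -3) → (21, -3); (-118/13, 21/13) → (-160/13, 21/13); (-164/13, 12/13) → (-188/13, 12/13); (-21/13, 51/13) → (-123/13, 51/13)
T4 reflect across x = 0: (-47/13, 3/13) → (47/13, 3/13); (21, -3) → (-21, -3); (-160/13, 21/13) → (160/13, 21/13); (-188/13, 12/13) → (188/13, 12/13); (-123/13, 51/13) → (123/13, 51/13)
T5 reflect across y = 0: (47/13, 3/13) → (47/13, -3/13); (-21, -3) → (-21, 3); (160/13, 21/13) → (160/13, -21/13); (188/13, 12/13) → (188/13, -12/13); (123/13, 51/13) → (123/13, -51/13)
T6 scale by (2, -3): (47/13, -3/13) → (94/13, 9/13); (-21, 3) → (-42, -9); (160/13, -21/13) → (320/13, 63/13); (188/13, -12/13) → (376/13, 36/13); (123/13, -51/13) → (246/13, 153/13)

image vertices: (94/13, 9/13), (-42, -9), (320/13, 63/13), (376/13, 36/13), (246/13, 153/13)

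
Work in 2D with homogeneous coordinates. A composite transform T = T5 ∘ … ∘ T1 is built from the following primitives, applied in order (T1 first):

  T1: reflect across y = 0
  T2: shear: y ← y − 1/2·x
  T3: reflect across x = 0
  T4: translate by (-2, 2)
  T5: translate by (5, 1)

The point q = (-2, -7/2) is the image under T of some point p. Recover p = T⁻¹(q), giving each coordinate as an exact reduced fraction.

T1 = [1 0 0; 0 -1 0; 0 0 1]
T2·T1 = [1 0 0; -1/2 -1 0; 0 0 1]
T3·…·T1 = [-1 0 0; -1/2 -1 0; 0 0 1]
T4·…·T1 = [-1 0 -2; -1/2 -1 2; 0 0 1]
T5·…·T1 = [-1 0 3; -1/2 -1 3; 0 0 1]
det M = 1; M⁻¹ = [-1 0 3; 1/2 -1 3/2; 0 0 1]
M⁻¹ · (-2, -7/2)ᵀ = (5, 4)ᵀ

p = (5, 4)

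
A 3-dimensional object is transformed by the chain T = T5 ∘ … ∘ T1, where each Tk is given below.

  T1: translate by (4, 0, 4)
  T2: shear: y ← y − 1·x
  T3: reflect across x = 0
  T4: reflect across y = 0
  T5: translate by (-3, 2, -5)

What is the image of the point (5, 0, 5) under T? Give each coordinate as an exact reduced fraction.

T1 translate by (4, 0, 4): (5, 0, 5) → (9, 0, 9)
T2 shear: y ← y − 1·x: (9, 0, 9) → (9, -9, 9)
T3 reflect across x = 0: (9, -9, 9) → (-9, -9, 9)
T4 reflect across y = 0: (-9, -9, 9) → (-9, 9, 9)
T5 translate by (-3, 2, -5): (-9, 9, 9) → (-12, 11, 4)

T(p) = (-12, 11, 4)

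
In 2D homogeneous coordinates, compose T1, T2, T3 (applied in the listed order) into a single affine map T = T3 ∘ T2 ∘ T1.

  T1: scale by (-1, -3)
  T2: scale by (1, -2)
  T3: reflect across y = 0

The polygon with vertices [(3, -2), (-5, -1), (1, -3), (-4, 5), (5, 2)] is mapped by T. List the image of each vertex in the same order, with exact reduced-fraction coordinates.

T1 scale by (-1, -3): (3, -2) → (-3, 6); (-5, -1) → (5, 3); (1, -3) → (-1, 9); (-4, 5) → (4, -15); (5, 2) → (-5, -6)
T2 scale by (1, -2): (-3, 6) → (-3, -12); (5, 3) → (5, -6); (-1, 9) → (-1, -18); (4, -15) → (4, 30); (-5, -6) → (-5, 12)
T3 reflect across y = 0: (-3, -12) → (-3, 12); (5, -6) → (5, 6); (-1, -18) → (-1, 18); (4, 30) → (4, -30); (-5, 12) → (-5, -12)

image vertices: (-3, 12), (5, 6), (-1, 18), (4, -30), (-5, -12)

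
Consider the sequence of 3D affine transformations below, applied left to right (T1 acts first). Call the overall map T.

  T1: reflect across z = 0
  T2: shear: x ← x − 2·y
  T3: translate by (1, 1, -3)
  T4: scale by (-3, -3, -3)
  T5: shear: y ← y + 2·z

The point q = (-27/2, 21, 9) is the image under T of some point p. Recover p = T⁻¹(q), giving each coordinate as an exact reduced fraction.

T1 = [1 0 0 0; 0 1 0 0; 0 0 -1 0; 0 0 0 1]
T2·T1 = [1 -2 0 0; 0 1 0 0; 0 0 -1 0; 0 0 0 1]
T3·…·T1 = [1 -2 0 1; 0 1 0 1; 0 0 -1 -3; 0 0 0 1]
T4·…·T1 = [-3 6 0 -3; 0 -3 0 -3; 0 0 3 9; 0 0 0 1]
T5·…·T1 = [-3 6 0 -3; 0 -3 6 15; 0 0 3 9; 0 0 0 1]
det M = 27; M⁻¹ = [-1/3 -2/3 4/3 -3; 0 -1/3 2/3 -1; 0 0 1/3 -3; 0 0 0 1]
M⁻¹ · (-27/2, 21, 9)ᵀ = (-1/2, -2, 0)ᵀ

p = (-1/2, -2, 0)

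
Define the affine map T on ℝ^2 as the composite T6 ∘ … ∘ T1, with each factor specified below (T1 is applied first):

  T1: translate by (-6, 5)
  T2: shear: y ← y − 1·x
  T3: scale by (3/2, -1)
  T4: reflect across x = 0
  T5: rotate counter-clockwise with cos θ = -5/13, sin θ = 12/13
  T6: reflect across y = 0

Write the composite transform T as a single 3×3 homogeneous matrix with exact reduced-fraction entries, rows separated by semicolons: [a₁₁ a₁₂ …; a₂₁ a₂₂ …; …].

T = [-9/26 12/13 87/13; 23/13 -5/13 -163/13; 0 0 1]

T1 = [1 0 -6; 0 1 5; 0 0 1]
T2·T1 = [1 0 -6; -1 1 11; 0 0 1]
T3·…·T1 = [3/2 0 -9; 1 -1 -11; 0 0 1]
T4·…·T1 = [-3/2 0 9; 1 -1 -11; 0 0 1]
T5·…·T1 = [-9/26 12/13 87/13; -23/13 5/13 163/13; 0 0 1]
T6·…·T1 = [-9/26 12/13 87/13; 23/13 -5/13 -163/13; 0 0 1]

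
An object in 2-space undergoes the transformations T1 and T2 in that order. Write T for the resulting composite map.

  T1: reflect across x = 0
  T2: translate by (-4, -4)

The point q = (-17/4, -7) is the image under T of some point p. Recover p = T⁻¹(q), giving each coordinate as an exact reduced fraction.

T1 = [-1 0 0; 0 1 0; 0 0 1]
T2·T1 = [-1 0 -4; 0 1 -4; 0 0 1]
det M = -1; M⁻¹ = [-1 0 -4; 0 1 4; 0 0 1]
M⁻¹ · (-17/4, -7)ᵀ = (1/4, -3)ᵀ

p = (1/4, -3)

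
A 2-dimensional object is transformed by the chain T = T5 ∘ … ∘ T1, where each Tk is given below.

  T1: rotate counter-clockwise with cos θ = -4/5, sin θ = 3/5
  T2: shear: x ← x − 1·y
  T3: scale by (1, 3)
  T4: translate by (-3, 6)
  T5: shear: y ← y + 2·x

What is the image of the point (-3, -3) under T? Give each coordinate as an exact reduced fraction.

T(p) = (3/5, 9)

T1 rotate counter-clockwise with cos θ = -4/5, sin θ = 3/5: (-3, -3) → (21/5, 3/5)
T2 shear: x ← x − 1·y: (21/5, 3/5) → (18/5, 3/5)
T3 scale by (1, 3): (18/5, 3/5) → (18/5, 9/5)
T4 translate by (-3, 6): (18/5, 9/5) → (3/5, 39/5)
T5 shear: y ← y + 2·x: (3/5, 39/5) → (3/5, 9)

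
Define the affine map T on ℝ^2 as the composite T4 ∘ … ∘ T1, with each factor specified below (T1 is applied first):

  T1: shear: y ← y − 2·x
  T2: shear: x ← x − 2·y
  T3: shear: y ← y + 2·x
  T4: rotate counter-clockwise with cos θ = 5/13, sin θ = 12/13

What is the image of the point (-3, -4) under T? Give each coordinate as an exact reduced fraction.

T1 shear: y ← y − 2·x: (-3, -4) → (-3, 2)
T2 shear: x ← x − 2·y: (-3, 2) → (-7, 2)
T3 shear: y ← y + 2·x: (-7, 2) → (-7, -12)
T4 rotate counter-clockwise with cos θ = 5/13, sin θ = 12/13: (-7, -12) → (109/13, -144/13)

T(p) = (109/13, -144/13)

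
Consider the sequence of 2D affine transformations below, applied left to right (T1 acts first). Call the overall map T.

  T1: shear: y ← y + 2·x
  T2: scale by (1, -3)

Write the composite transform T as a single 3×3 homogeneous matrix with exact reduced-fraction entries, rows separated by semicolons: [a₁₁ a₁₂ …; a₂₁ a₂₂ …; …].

T = [1 0 0; -6 -3 0; 0 0 1]

T1 = [1 0 0; 2 1 0; 0 0 1]
T2·T1 = [1 0 0; -6 -3 0; 0 0 1]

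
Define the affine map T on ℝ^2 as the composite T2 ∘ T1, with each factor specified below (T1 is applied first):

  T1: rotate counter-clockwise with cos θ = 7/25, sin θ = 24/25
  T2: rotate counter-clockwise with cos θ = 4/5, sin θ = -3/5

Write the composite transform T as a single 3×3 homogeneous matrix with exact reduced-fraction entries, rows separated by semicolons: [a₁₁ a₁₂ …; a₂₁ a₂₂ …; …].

T = [4/5 -3/5 0; 3/5 4/5 0; 0 0 1]

T1 = [7/25 -24/25 0; 24/25 7/25 0; 0 0 1]
T2·T1 = [4/5 -3/5 0; 3/5 4/5 0; 0 0 1]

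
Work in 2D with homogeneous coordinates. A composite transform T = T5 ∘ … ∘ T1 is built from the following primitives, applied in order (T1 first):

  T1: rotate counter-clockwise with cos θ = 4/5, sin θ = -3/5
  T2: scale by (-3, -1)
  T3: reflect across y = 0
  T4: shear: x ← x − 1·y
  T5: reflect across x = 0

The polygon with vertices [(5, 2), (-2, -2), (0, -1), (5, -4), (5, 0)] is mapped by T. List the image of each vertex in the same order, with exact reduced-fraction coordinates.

T1 rotate counter-clockwise with cos θ = 4/5, sin θ = -3/5: (5, 2) → (26/5, -7/5); (-2, -2) → (-14/5, -2/5); (0, -1) → (-3/5, -4/5); (5, -4) → (8/5, -31/5); (5, 0) → (4, -3)
T2 scale by (-3, -1): (26/5, -7/5) → (-78/5, 7/5); (-14/5, -2/5) → (42/5, 2/5); (-3/5, -4/5) → (9/5, 4/5); (8/5, -31/5) → (-24/5, 31/5); (4, -3) → (-12, 3)
T3 reflect across y = 0: (-78/5, 7/5) → (-78/5, -7/5); (42/5, 2/5) → (42/5, -2/5); (9/5, 4/5) → (9/5, -4/5); (-24/5, 31/5) → (-24/5, -31/5); (-12, 3) → (-12, -3)
T4 shear: x ← x − 1·y: (-78/5, -7/5) → (-71/5, -7/5); (42/5, -2/5) → (44/5, -2/5); (9/5, -4/5) → (13/5, -4/5); (-24/5, -31/5) → (7/5, -31/5); (-12, -3) → (-9, -3)
T5 reflect across x = 0: (-71/5, -7/5) → (71/5, -7/5); (44/5, -2/5) → (-44/5, -2/5); (13/5, -4/5) → (-13/5, -4/5); (7/5, -31/5) → (-7/5, -31/5); (-9, -3) → (9, -3)

image vertices: (71/5, -7/5), (-44/5, -2/5), (-13/5, -4/5), (-7/5, -31/5), (9, -3)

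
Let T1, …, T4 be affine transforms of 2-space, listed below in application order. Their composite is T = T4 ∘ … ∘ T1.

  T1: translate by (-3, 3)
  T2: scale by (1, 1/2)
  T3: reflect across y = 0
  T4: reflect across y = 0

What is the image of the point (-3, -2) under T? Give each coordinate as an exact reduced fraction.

T(p) = (-6, 1/2)

T1 translate by (-3, 3): (-3, -2) → (-6, 1)
T2 scale by (1, 1/2): (-6, 1) → (-6, 1/2)
T3 reflect across y = 0: (-6, 1/2) → (-6, -1/2)
T4 reflect across y = 0: (-6, -1/2) → (-6, 1/2)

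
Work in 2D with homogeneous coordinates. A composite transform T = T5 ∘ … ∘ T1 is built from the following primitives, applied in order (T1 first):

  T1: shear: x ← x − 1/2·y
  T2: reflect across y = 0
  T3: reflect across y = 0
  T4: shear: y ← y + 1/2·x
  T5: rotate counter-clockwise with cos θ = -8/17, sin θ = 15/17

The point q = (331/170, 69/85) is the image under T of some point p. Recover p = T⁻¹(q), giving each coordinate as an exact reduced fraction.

p = (-6/5, -2)

T1 = [1 -1/2 0; 0 1 0; 0 0 1]
T2·T1 = [1 -1/2 0; 0 -1 0; 0 0 1]
T3·…·T1 = [1 -1/2 0; 0 1 0; 0 0 1]
T4·…·T1 = [1 -1/2 0; 1/2 3/4 0; 0 0 1]
T5·…·T1 = [-31/34 -29/68 0; 11/17 -27/34 0; 0 0 1]
det M = 1; M⁻¹ = [-27/34 29/68 0; -11/17 -31/34 0; 0 0 1]
M⁻¹ · (331/170, 69/85)ᵀ = (-6/5, -2)ᵀ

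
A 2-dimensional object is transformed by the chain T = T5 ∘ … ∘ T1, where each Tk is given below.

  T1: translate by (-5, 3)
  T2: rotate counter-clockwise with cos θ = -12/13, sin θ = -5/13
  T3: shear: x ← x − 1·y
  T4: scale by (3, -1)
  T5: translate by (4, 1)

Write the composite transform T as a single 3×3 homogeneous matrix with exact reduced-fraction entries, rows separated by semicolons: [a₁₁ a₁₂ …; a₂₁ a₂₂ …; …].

T = [-21/13 51/13 310/13; 5/13 12/13 24/13; 0 0 1]

T1 = [1 0 -5; 0 1 3; 0 0 1]
T2·T1 = [-12/13 5/13 75/13; -5/13 -12/13 -11/13; 0 0 1]
T3·…·T1 = [-7/13 17/13 86/13; -5/13 -12/13 -11/13; 0 0 1]
T4·…·T1 = [-21/13 51/13 258/13; 5/13 12/13 11/13; 0 0 1]
T5·…·T1 = [-21/13 51/13 310/13; 5/13 12/13 24/13; 0 0 1]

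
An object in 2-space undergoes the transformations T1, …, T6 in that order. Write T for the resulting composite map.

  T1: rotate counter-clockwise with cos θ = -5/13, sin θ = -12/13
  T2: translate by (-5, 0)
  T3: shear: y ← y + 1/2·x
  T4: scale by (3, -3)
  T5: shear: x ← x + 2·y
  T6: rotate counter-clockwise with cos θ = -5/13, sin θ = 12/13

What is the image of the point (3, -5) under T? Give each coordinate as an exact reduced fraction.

T(p) = (-3246/169, -423/169)

T1 rotate counter-clockwise with cos θ = -5/13, sin θ = -12/13: (3, -5) → (-75/13, -11/13)
T2 translate by (-5, 0): (-75/13, -11/13) → (-140/13, -11/13)
T3 shear: y ← y + 1/2·x: (-140/13, -11/13) → (-140/13, -81/13)
T4 scale by (3, -3): (-140/13, -81/13) → (-420/13, 243/13)
T5 shear: x ← x + 2·y: (-420/13, 243/13) → (66/13, 243/13)
T6 rotate counter-clockwise with cos θ = -5/13, sin θ = 12/13: (66/13, 243/13) → (-3246/169, -423/169)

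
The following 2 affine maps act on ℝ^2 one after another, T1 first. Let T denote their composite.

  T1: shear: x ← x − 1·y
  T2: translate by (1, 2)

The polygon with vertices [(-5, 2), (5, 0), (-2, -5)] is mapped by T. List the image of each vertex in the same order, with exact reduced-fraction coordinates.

T1 shear: x ← x − 1·y: (-5, 2) → (-7, 2); (5, 0) → (5, 0); (-2, -5) → (3, -5)
T2 translate by (1, 2): (-7, 2) → (-6, 4); (5, 0) → (6, 2); (3, -5) → (4, -3)

image vertices: (-6, 4), (6, 2), (4, -3)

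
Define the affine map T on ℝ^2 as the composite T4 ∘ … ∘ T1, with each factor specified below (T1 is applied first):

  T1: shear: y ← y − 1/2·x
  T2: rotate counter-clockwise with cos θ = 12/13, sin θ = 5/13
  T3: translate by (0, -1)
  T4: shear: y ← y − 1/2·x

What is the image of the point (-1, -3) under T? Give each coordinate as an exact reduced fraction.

T1 shear: y ← y − 1/2·x: (-1, -3) → (-1, -5/2)
T2 rotate counter-clockwise with cos θ = 12/13, sin θ = 5/13: (-1, -5/2) → (1/26, -35/13)
T3 translate by (0, -1): (1/26, -35/13) → (1/26, -48/13)
T4 shear: y ← y − 1/2·x: (1/26, -48/13) → (1/26, -193/52)

T(p) = (1/26, -193/52)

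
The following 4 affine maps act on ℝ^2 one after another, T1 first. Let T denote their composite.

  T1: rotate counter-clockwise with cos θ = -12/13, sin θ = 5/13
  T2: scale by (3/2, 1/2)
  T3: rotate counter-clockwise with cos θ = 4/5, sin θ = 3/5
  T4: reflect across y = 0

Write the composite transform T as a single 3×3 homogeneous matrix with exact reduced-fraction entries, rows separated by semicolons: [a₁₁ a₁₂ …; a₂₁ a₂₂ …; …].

T = [-159/130 -12/65 0; 44/65 93/130 0; 0 0 1]

T1 = [-12/13 -5/13 0; 5/13 -12/13 0; 0 0 1]
T2·T1 = [-18/13 -15/26 0; 5/26 -6/13 0; 0 0 1]
T3·…·T1 = [-159/130 -12/65 0; -44/65 -93/130 0; 0 0 1]
T4·…·T1 = [-159/130 -12/65 0; 44/65 93/130 0; 0 0 1]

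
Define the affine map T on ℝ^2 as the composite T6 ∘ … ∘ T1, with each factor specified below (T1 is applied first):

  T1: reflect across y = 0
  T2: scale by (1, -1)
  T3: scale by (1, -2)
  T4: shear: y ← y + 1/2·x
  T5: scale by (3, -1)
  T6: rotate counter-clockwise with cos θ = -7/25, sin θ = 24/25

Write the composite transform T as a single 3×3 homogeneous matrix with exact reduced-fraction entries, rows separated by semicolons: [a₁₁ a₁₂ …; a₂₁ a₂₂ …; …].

T1 = [1 0 0; 0 -1 0; 0 0 1]
T2·T1 = [1 0 0; 0 1 0; 0 0 1]
T3·…·T1 = [1 0 0; 0 -2 0; 0 0 1]
T4·…·T1 = [1 0 0; 1/2 -2 0; 0 0 1]
T5·…·T1 = [3 0 0; -1/2 2 0; 0 0 1]
T6·…·T1 = [-9/25 -48/25 0; 151/50 -14/25 0; 0 0 1]

T = [-9/25 -48/25 0; 151/50 -14/25 0; 0 0 1]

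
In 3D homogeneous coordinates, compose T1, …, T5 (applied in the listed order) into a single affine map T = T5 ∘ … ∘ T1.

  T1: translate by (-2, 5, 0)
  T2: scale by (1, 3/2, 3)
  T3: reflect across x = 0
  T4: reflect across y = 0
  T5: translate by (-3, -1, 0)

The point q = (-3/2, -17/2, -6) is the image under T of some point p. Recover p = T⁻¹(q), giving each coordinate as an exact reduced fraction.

p = (1/2, 0, -2)

T1 = [1 0 0 -2; 0 1 0 5; 0 0 1 0; 0 0 0 1]
T2·T1 = [1 0 0 -2; 0 3/2 0 15/2; 0 0 3 0; 0 0 0 1]
T3·…·T1 = [-1 0 0 2; 0 3/2 0 15/2; 0 0 3 0; 0 0 0 1]
T4·…·T1 = [-1 0 0 2; 0 -3/2 0 -15/2; 0 0 3 0; 0 0 0 1]
T5·…·T1 = [-1 0 0 -1; 0 -3/2 0 -17/2; 0 0 3 0; 0 0 0 1]
det M = 9/2; M⁻¹ = [-1 0 0 -1; 0 -2/3 0 -17/3; 0 0 1/3 0; 0 0 0 1]
M⁻¹ · (-3/2, -17/2, -6)ᵀ = (1/2, 0, -2)ᵀ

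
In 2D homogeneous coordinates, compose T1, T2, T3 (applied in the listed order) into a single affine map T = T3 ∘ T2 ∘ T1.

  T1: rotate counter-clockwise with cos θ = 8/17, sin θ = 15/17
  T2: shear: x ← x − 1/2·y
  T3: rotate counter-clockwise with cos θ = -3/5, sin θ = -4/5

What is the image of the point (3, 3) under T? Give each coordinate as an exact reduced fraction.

T1 rotate counter-clockwise with cos θ = 8/17, sin θ = 15/17: (3, 3) → (-21/17, 69/17)
T2 shear: x ← x − 1/2·y: (-21/17, 69/17) → (-111/34, 69/17)
T3 rotate counter-clockwise with cos θ = -3/5, sin θ = -4/5: (-111/34, 69/17) → (177/34, 3/17)

T(p) = (177/34, 3/17)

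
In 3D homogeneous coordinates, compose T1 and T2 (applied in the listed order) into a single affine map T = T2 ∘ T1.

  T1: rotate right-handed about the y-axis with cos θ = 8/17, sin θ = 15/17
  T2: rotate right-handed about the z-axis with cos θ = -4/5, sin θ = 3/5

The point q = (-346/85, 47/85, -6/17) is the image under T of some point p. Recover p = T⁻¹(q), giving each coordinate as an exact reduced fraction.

T1 = [8/17 0 15/17 0; 0 1 0 0; -15/17 0 8/17 0; 0 0 0 1]
T2·T1 = [-32/85 -3/5 -12/17 0; 24/85 -4/5 9/17 0; -15/17 0 8/17 0; 0 0 0 1]
det M = 1; M⁻¹ = [-32/85 24/85 -15/17 0; -3/5 -4/5 0 0; -12/17 9/17 8/17 0; 0 0 0 1]
M⁻¹ · (-346/85, 47/85, -6/17)ᵀ = (2, 2, 3)ᵀ

p = (2, 2, 3)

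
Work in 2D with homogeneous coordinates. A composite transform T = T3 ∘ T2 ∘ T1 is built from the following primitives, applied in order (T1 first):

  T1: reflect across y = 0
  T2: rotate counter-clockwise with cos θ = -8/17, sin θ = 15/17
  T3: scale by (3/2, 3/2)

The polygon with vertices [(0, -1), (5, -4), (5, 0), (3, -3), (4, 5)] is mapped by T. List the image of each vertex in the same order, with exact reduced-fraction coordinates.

T1 reflect across y = 0: (0, -1) → (0, 1); (5, -4) → (5, 4); (5, 0) → (5, 0); (3, -3) → (3, 3); (4, 5) → (4, -5)
T2 rotate counter-clockwise with cos θ = -8/17, sin θ = 15/17: (0, 1) → (-15/17, -8/17); (5, 4) → (-100/17, 43/17); (5, 0) → (-40/17, 75/17); (3, 3) → (-69/17, 21/17); (4, -5) → (43/17, 100/17)
T3 scale by (3/2, 3/2): (-15/17, -8/17) → (-45/34, -12/17); (-100/17, 43/17) → (-150/17, 129/34); (-40/17, 75/17) → (-60/17, 225/34); (-69/17, 21/17) → (-207/34, 63/34); (43/17, 100/17) → (129/34, 150/17)

image vertices: (-45/34, -12/17), (-150/17, 129/34), (-60/17, 225/34), (-207/34, 63/34), (129/34, 150/17)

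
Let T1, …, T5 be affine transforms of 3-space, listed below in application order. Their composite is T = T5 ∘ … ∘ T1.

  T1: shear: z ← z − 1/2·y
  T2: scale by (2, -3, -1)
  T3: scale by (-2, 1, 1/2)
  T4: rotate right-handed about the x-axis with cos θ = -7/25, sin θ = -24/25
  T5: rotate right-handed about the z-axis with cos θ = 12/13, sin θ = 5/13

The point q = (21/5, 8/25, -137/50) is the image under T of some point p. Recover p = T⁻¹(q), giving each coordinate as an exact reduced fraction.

p = (-1, -1, 1/2)

T1 = [1 0 0 0; 0 1 0 0; 0 -1/2 1 0; 0 0 0 1]
T2·T1 = [2 0 0 0; 0 -3 0 0; 0 1/2 -1 0; 0 0 0 1]
T3·…·T1 = [-4 0 0 0; 0 -3 0 0; 0 1/4 -1/2 0; 0 0 0 1]
T4·…·T1 = [-4 0 0 0; 0 27/25 -12/25 0; 0 281/100 7/50 0; 0 0 0 1]
T5·…·T1 = [-48/13 -27/65 12/65 0; -20/13 324/325 -144/325 0; 0 281/100 7/50 0; 0 0 0 1]
det M = -6; M⁻¹ = [-3/13 -5/52 0 0; -7/195 28/325 8/25 0; 281/390 -562/325 18/25 0; 0 0 0 1]
M⁻¹ · (21/5, 8/25, -137/50)ᵀ = (-1, -1, 1/2)ᵀ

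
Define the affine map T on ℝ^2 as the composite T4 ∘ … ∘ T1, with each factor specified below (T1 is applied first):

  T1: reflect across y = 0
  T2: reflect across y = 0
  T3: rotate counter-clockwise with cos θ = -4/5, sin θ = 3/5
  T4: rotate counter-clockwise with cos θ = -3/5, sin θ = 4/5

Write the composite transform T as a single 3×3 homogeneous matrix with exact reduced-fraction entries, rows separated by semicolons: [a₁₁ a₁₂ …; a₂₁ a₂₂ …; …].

T = [0 1 0; -1 0 0; 0 0 1]

T1 = [1 0 0; 0 -1 0; 0 0 1]
T2·T1 = [1 0 0; 0 1 0; 0 0 1]
T3·…·T1 = [-4/5 -3/5 0; 3/5 -4/5 0; 0 0 1]
T4·…·T1 = [0 1 0; -1 0 0; 0 0 1]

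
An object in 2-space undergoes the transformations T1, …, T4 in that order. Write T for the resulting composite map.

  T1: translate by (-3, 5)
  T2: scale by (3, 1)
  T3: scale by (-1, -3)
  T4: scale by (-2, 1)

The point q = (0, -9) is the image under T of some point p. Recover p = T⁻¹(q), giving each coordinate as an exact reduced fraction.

T1 = [1 0 -3; 0 1 5; 0 0 1]
T2·T1 = [3 0 -9; 0 1 5; 0 0 1]
T3·…·T1 = [-3 0 9; 0 -3 -15; 0 0 1]
T4·…·T1 = [6 0 -18; 0 -3 -15; 0 0 1]
det M = -18; M⁻¹ = [1/6 0 3; 0 -1/3 -5; 0 0 1]
M⁻¹ · (0, -9)ᵀ = (3, -2)ᵀ

p = (3, -2)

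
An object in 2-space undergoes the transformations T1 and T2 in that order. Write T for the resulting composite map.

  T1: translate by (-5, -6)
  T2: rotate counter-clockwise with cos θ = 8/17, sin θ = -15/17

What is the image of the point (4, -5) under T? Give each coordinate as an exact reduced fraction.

T(p) = (-173/17, -73/17)

T1 translate by (-5, -6): (4, -5) → (-1, -11)
T2 rotate counter-clockwise with cos θ = 8/17, sin θ = -15/17: (-1, -11) → (-173/17, -73/17)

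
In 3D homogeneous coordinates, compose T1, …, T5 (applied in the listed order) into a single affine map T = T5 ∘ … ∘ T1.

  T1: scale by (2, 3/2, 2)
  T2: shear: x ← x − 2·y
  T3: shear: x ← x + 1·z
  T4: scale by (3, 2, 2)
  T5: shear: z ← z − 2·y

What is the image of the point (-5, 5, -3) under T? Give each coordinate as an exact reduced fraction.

T(p) = (-93, 15, -42)

T1 scale by (2, 3/2, 2): (-5, 5, -3) → (-10, 15/2, -6)
T2 shear: x ← x − 2·y: (-10, 15/2, -6) → (-25, 15/2, -6)
T3 shear: x ← x + 1·z: (-25, 15/2, -6) → (-31, 15/2, -6)
T4 scale by (3, 2, 2): (-31, 15/2, -6) → (-93, 15, -12)
T5 shear: z ← z − 2·y: (-93, 15, -12) → (-93, 15, -42)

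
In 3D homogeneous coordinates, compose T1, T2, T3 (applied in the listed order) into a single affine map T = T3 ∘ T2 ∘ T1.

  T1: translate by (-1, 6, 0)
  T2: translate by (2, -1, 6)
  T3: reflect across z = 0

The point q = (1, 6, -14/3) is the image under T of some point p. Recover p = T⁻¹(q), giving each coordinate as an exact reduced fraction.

p = (0, 1, -4/3)

T1 = [1 0 0 -1; 0 1 0 6; 0 0 1 0; 0 0 0 1]
T2·T1 = [1 0 0 1; 0 1 0 5; 0 0 1 6; 0 0 0 1]
T3·…·T1 = [1 0 0 1; 0 1 0 5; 0 0 -1 -6; 0 0 0 1]
det M = -1; M⁻¹ = [1 0 0 -1; 0 1 0 -5; 0 0 -1 -6; 0 0 0 1]
M⁻¹ · (1, 6, -14/3)ᵀ = (0, 1, -4/3)ᵀ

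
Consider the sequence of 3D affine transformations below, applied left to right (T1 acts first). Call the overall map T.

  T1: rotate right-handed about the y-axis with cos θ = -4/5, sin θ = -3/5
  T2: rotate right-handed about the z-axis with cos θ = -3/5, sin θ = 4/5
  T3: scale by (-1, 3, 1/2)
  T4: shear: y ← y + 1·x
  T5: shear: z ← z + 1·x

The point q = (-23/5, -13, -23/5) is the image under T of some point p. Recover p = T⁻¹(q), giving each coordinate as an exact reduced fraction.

T1 = [-4/5 0 -3/5 0; 0 1 0 0; 3/5 0 -4/5 0; 0 0 0 1]
T2·T1 = [12/25 -4/5 9/25 0; -16/25 -3/5 -12/25 0; 3/5 0 -4/5 0; 0 0 0 1]
T3·…·T1 = [-12/25 4/5 -9/25 0; -48/25 -9/5 -36/25 0; 3/10 0 -2/5 0; 0 0 0 1]
T4·…·T1 = [-12/25 4/5 -9/25 0; -12/5 -1 -9/5 0; 3/10 0 -2/5 0; 0 0 0 1]
T5·…·T1 = [-12/25 4/5 -9/25 0; -12/5 -1 -9/5 0; -9/50 4/5 -19/25 0; 0 0 0 1]
det M = -3/2; M⁻¹ = [-22/15 -16/75 6/5 0; 1 -1/5 0 0; 7/5 -4/25 -8/5 0; 0 0 0 1]
M⁻¹ · (-23/5, -13, -23/5)ᵀ = (4, -2, 3)ᵀ

p = (4, -2, 3)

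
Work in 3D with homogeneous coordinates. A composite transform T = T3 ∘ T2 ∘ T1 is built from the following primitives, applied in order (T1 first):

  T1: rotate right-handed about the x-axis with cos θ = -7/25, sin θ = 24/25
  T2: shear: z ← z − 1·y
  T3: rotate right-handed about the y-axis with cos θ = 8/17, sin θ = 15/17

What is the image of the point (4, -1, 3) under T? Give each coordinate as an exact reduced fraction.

T(p) = (44/17, -13/5, -268/85)

T1 rotate right-handed about the x-axis with cos θ = -7/25, sin θ = 24/25: (4, -1, 3) → (4, -13/5, -9/5)
T2 shear: z ← z − 1·y: (4, -13/5, -9/5) → (4, -13/5, 4/5)
T3 rotate right-handed about the y-axis with cos θ = 8/17, sin θ = 15/17: (4, -13/5, 4/5) → (44/17, -13/5, -268/85)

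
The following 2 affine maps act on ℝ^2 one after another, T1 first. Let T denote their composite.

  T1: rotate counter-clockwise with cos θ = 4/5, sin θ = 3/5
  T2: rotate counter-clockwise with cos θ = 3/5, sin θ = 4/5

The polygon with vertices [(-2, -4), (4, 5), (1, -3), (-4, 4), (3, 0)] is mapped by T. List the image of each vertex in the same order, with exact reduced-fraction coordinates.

image vertices: (4, -2), (-5, 4), (3, 1), (-4, -4), (0, 3)

T1 rotate counter-clockwise with cos θ = 4/5, sin θ = 3/5: (-2, -4) → (4/5, -22/5); (4, 5) → (1/5, 32/5); (1, -3) → (13/5, -9/5); (-4, 4) → (-28/5, 4/5); (3, 0) → (12/5, 9/5)
T2 rotate counter-clockwise with cos θ = 3/5, sin θ = 4/5: (4/5, -22/5) → (4, -2); (1/5, 32/5) → (-5, 4); (13/5, -9/5) → (3, 1); (-28/5, 4/5) → (-4, -4); (12/5, 9/5) → (0, 3)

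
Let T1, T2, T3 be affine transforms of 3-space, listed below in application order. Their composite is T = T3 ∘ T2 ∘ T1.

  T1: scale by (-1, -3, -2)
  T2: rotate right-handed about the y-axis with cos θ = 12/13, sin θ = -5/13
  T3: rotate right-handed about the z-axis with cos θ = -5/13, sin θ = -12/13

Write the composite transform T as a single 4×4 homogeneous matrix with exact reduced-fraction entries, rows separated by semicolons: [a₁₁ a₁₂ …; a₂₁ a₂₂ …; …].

T = [60/169 -36/13 -50/169 0; 144/169 15/13 -120/169 0; -5/13 0 -24/13 0; 0 0 0 1]

T1 = [-1 0 0 0; 0 -3 0 0; 0 0 -2 0; 0 0 0 1]
T2·T1 = [-12/13 0 10/13 0; 0 -3 0 0; -5/13 0 -24/13 0; 0 0 0 1]
T3·…·T1 = [60/169 -36/13 -50/169 0; 144/169 15/13 -120/169 0; -5/13 0 -24/13 0; 0 0 0 1]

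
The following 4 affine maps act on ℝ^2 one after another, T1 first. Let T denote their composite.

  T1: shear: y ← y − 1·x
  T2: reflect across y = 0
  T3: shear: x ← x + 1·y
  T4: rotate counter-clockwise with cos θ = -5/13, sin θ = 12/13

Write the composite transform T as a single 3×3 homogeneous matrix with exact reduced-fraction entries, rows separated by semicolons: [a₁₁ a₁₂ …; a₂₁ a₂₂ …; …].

T1 = [1 0 0; -1 1 0; 0 0 1]
T2·T1 = [1 0 0; 1 -1 0; 0 0 1]
T3·…·T1 = [2 -1 0; 1 -1 0; 0 0 1]
T4·…·T1 = [-22/13 17/13 0; 19/13 -7/13 0; 0 0 1]

T = [-22/13 17/13 0; 19/13 -7/13 0; 0 0 1]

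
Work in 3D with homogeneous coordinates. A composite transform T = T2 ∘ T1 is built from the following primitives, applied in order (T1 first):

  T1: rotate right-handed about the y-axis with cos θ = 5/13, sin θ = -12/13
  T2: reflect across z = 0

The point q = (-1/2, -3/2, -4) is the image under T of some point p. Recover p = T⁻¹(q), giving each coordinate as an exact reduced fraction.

p = (7/2, -3/2, 2)

T1 = [5/13 0 -12/13 0; 0 1 0 0; 12/13 0 5/13 0; 0 0 0 1]
T2·T1 = [5/13 0 -12/13 0; 0 1 0 0; -12/13 0 -5/13 0; 0 0 0 1]
det M = -1; M⁻¹ = [5/13 0 -12/13 0; 0 1 0 0; -12/13 0 -5/13 0; 0 0 0 1]
M⁻¹ · (-1/2, -3/2, -4)ᵀ = (7/2, -3/2, 2)ᵀ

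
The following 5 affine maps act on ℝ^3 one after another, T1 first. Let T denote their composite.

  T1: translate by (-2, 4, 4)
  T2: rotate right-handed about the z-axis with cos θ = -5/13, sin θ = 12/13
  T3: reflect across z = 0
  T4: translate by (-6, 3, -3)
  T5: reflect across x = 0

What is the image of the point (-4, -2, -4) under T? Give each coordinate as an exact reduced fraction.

T(p) = (72/13, -43/13, -3)

T1 translate by (-2, 4, 4): (-4, -2, -4) → (-6, 2, 0)
T2 rotate right-handed about the z-axis with cos θ = -5/13, sin θ = 12/13: (-6, 2, 0) → (6/13, -82/13, 0)
T3 reflect across z = 0: (6/13, -82/13, 0) → (6/13, -82/13, 0)
T4 translate by (-6, 3, -3): (6/13, -82/13, 0) → (-72/13, -43/13, -3)
T5 reflect across x = 0: (-72/13, -43/13, -3) → (72/13, -43/13, -3)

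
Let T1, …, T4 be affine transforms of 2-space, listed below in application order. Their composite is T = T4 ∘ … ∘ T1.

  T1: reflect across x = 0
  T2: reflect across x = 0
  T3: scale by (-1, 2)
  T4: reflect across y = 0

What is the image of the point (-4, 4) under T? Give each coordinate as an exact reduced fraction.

T1 reflect across x = 0: (-4, 4) → (4, 4)
T2 reflect across x = 0: (4, 4) → (-4, 4)
T3 scale by (-1, 2): (-4, 4) → (4, 8)
T4 reflect across y = 0: (4, 8) → (4, -8)

T(p) = (4, -8)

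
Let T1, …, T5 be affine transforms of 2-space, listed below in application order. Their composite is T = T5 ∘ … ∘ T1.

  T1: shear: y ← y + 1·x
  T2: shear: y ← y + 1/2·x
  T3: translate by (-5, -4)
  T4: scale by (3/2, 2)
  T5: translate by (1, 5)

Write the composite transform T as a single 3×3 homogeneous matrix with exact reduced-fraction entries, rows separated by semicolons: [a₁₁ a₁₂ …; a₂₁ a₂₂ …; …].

T1 = [1 0 0; 1 1 0; 0 0 1]
T2·T1 = [1 0 0; 3/2 1 0; 0 0 1]
T3·…·T1 = [1 0 -5; 3/2 1 -4; 0 0 1]
T4·…·T1 = [3/2 0 -15/2; 3 2 -8; 0 0 1]
T5·…·T1 = [3/2 0 -13/2; 3 2 -3; 0 0 1]

T = [3/2 0 -13/2; 3 2 -3; 0 0 1]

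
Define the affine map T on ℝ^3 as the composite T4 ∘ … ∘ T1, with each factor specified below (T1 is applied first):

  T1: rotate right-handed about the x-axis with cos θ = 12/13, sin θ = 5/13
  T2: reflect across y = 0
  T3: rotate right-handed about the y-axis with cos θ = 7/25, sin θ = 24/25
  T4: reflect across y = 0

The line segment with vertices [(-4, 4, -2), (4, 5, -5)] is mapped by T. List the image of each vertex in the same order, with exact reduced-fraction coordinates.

T1 rotate right-handed about the x-axis with cos θ = 12/13, sin θ = 5/13: (-4, 4, -2) → (-4, 58/13, -4/13); (4, 5, -5) → (4, 85/13, -35/13)
T2 reflect across y = 0: (-4, 58/13, -4/13) → (-4, -58/13, -4/13); (4, 85/13, -35/13) → (4, -85/13, -35/13)
T3 rotate right-handed about the y-axis with cos θ = 7/25, sin θ = 24/25: (-4, -58/13, -4/13) → (-92/65, -58/13, 244/65); (4, -85/13, -35/13) → (-476/325, -85/13, -1493/325)
T4 reflect across y = 0: (-92/65, -58/13, 244/65) → (-92/65, 58/13, 244/65); (-476/325, -85/13, -1493/325) → (-476/325, 85/13, -1493/325)

image vertices: (-92/65, 58/13, 244/65), (-476/325, 85/13, -1493/325)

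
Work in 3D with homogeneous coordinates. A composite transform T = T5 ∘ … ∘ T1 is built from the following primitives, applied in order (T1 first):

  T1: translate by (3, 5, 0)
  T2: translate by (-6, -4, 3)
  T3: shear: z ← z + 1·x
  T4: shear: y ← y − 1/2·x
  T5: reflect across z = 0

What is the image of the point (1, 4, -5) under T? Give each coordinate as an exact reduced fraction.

T1 translate by (3, 5, 0): (1, 4, -5) → (4, 9, -5)
T2 translate by (-6, -4, 3): (4, 9, -5) → (-2, 5, -2)
T3 shear: z ← z + 1·x: (-2, 5, -2) → (-2, 5, -4)
T4 shear: y ← y − 1/2·x: (-2, 5, -4) → (-2, 6, -4)
T5 reflect across z = 0: (-2, 6, -4) → (-2, 6, 4)

T(p) = (-2, 6, 4)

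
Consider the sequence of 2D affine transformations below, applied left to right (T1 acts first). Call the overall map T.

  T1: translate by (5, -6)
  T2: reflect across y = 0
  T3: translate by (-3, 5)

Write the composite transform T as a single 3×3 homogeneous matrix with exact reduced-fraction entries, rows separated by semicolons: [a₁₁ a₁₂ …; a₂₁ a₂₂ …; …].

T1 = [1 0 5; 0 1 -6; 0 0 1]
T2·T1 = [1 0 5; 0 -1 6; 0 0 1]
T3·…·T1 = [1 0 2; 0 -1 11; 0 0 1]

T = [1 0 2; 0 -1 11; 0 0 1]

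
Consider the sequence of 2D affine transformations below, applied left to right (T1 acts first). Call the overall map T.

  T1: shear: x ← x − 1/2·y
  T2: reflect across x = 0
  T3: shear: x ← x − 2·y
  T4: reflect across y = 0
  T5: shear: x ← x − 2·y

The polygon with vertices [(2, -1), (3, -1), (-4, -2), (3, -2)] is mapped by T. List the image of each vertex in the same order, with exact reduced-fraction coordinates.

image vertices: (-5/2, 1), (-7/2, 1), (3, 2), (-4, 2)

T1 shear: x ← x − 1/2·y: (2, -1) → (5/2, -1); (3, -1) → (7/2, -1); (-4, -2) → (-3, -2); (3, -2) → (4, -2)
T2 reflect across x = 0: (5/2, -1) → (-5/2, -1); (7/2, -1) → (-7/2, -1); (-3, -2) → (3, -2); (4, -2) → (-4, -2)
T3 shear: x ← x − 2·y: (-5/2, -1) → (-1/2, -1); (-7/2, -1) → (-3/2, -1); (3, -2) → (7, -2); (-4, -2) → (0, -2)
T4 reflect across y = 0: (-1/2, -1) → (-1/2, 1); (-3/2, -1) → (-3/2, 1); (7, -2) → (7, 2); (0, -2) → (0, 2)
T5 shear: x ← x − 2·y: (-1/2, 1) → (-5/2, 1); (-3/2, 1) → (-7/2, 1); (7, 2) → (3, 2); (0, 2) → (-4, 2)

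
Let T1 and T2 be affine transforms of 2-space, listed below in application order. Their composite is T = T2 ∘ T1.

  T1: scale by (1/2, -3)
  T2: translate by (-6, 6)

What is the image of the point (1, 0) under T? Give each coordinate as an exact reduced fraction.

T1 scale by (1/2, -3): (1, 0) → (1/2, 0)
T2 translate by (-6, 6): (1/2, 0) → (-11/2, 6)

T(p) = (-11/2, 6)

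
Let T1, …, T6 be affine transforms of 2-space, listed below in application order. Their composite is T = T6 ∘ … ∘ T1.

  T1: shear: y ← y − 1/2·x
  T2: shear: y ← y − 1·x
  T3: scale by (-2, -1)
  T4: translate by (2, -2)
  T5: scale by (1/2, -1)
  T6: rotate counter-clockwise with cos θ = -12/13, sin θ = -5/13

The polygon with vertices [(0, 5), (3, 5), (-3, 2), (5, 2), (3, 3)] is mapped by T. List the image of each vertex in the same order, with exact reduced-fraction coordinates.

T1 shear: y ← y − 1/2·x: (0, 5) → (0, 5); (3, 5) → (3, 7/2); (-3, 2) → (-3, 7/2); (5, 2) → (5, -1/2); (3, 3) → (3, 3/2)
T2 shear: y ← y − 1·x: (0, 5) → (0, 5); (3, 7/2) → (3, 1/2); (-3, 7/2) → (-3, 13/2); (5, -1/2) → (5, -11/2); (3, 3/2) → (3, -3/2)
T3 scale by (-2, -1): (0, 5) → (0, -5); (3, 1/2) → (-6, -1/2); (-3, 13/2) → (6, -13/2); (5, -11/2) → (-10, 11/2); (3, -3/2) → (-6, 3/2)
T4 translate by (2, -2): (0, -5) → (2, -7); (-6, -1/2) → (-4, -5/2); (6, -13/2) → (8, -17/2); (-10, 11/2) → (-8, 7/2); (-6, 3/2) → (-4, -1/2)
T5 scale by (1/2, -1): (2, -7) → (1, 7); (-4, -5/2) → (-2, 5/2); (8, -17/2) → (4, 17/2); (-8, 7/2) → (-4, -7/2); (-4, -1/2) → (-2, 1/2)
T6 rotate counter-clockwise with cos θ = -12/13, sin θ = -5/13: (1, 7) → (23/13, -89/13); (-2, 5/2) → (73/26, -20/13); (4, 17/2) → (-11/26, -122/13); (-4, -7/2) → (61/26, 62/13); (-2, 1/2) → (53/26, 4/13)

image vertices: (23/13, -89/13), (73/26, -20/13), (-11/26, -122/13), (61/26, 62/13), (53/26, 4/13)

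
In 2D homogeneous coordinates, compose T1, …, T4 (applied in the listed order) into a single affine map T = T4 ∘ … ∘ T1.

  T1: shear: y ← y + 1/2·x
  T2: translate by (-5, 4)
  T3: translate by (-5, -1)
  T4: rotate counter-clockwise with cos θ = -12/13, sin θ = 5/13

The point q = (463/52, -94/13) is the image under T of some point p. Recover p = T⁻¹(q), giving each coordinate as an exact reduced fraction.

p = (-1, 3/4)

T1 = [1 0 0; 1/2 1 0; 0 0 1]
T2·T1 = [1 0 -5; 1/2 1 4; 0 0 1]
T3·…·T1 = [1 0 -10; 1/2 1 3; 0 0 1]
T4·…·T1 = [-29/26 -5/13 105/13; -1/13 -12/13 -86/13; 0 0 1]
det M = 1; M⁻¹ = [-12/13 5/13 10; 1/13 -29/26 -8; 0 0 1]
M⁻¹ · (463/52, -94/13)ᵀ = (-1, 3/4)ᵀ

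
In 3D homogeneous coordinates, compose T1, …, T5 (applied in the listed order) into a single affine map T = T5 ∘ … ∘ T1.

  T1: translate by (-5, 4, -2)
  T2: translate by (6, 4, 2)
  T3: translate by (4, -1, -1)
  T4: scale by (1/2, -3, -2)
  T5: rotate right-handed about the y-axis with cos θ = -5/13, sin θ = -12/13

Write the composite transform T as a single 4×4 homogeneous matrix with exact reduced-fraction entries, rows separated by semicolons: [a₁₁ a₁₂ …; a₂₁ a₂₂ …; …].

T = [-5/26 0 24/13 -73/26; 0 -3 0 -21; 6/13 0 10/13 20/13; 0 0 0 1]

T1 = [1 0 0 -5; 0 1 0 4; 0 0 1 -2; 0 0 0 1]
T2·T1 = [1 0 0 1; 0 1 0 8; 0 0 1 0; 0 0 0 1]
T3·…·T1 = [1 0 0 5; 0 1 0 7; 0 0 1 -1; 0 0 0 1]
T4·…·T1 = [1/2 0 0 5/2; 0 -3 0 -21; 0 0 -2 2; 0 0 0 1]
T5·…·T1 = [-5/26 0 24/13 -73/26; 0 -3 0 -21; 6/13 0 10/13 20/13; 0 0 0 1]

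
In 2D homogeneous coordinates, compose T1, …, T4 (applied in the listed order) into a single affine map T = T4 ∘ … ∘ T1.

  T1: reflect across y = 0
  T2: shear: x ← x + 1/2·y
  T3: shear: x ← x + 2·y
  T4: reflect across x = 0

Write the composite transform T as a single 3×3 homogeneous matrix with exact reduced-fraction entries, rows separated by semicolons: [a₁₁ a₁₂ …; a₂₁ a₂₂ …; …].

T1 = [1 0 0; 0 -1 0; 0 0 1]
T2·T1 = [1 -1/2 0; 0 -1 0; 0 0 1]
T3·…·T1 = [1 -5/2 0; 0 -1 0; 0 0 1]
T4·…·T1 = [-1 5/2 0; 0 -1 0; 0 0 1]

T = [-1 5/2 0; 0 -1 0; 0 0 1]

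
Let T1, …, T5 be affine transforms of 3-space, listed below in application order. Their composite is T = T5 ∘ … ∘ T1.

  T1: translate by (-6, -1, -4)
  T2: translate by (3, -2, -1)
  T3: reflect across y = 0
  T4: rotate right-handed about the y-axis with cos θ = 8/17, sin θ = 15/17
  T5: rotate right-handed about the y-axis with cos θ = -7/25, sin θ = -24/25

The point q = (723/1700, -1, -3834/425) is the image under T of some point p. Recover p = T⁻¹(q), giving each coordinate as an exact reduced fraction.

p = (-3, 4, -7/4)

T1 = [1 0 0 -6; 0 1 0 -1; 0 0 1 -4; 0 0 0 1]
T2·T1 = [1 0 0 -3; 0 1 0 -3; 0 0 1 -5; 0 0 0 1]
T3·…·T1 = [1 0 0 -3; 0 -1 0 3; 0 0 1 -5; 0 0 0 1]
T4·…·T1 = [8/17 0 15/17 -99/17; 0 -1 0 3; -15/17 0 8/17 5/17; 0 0 0 1]
T5·…·T1 = [304/425 0 -297/425 573/425; 0 -1 0 3; 297/425 0 304/425 -2411/425; 0 0 0 1]
det M = -1; M⁻¹ = [304/425 0 297/425 3; 0 -1 0 3; -297/425 0 304/425 5; 0 0 0 1]
M⁻¹ · (723/1700, -1, -3834/425)ᵀ = (-3, 4, -7/4)ᵀ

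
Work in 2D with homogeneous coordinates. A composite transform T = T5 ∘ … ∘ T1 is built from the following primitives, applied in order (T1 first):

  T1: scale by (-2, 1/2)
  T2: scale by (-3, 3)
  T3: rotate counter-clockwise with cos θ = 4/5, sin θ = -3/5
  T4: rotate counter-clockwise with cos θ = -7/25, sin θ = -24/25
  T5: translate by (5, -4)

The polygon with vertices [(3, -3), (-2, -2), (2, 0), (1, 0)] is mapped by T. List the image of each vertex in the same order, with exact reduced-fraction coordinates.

T1 scale by (-2, 1/2): (3, -3) → (-6, -3/2); (-2, -2) → (4, -1); (2, 0) → (-4, 0); (1, 0) → (-2, 0)
T2 scale by (-3, 3): (-6, -3/2) → (18, -9/2); (4, -1) → (-12, -3); (-4, 0) → (12, 0); (-2, 0) → (6, 0)
T3 rotate counter-clockwise with cos θ = 4/5, sin θ = -3/5: (18, -9/2) → (117/10, -72/5); (-12, -3) → (-57/5, 24/5); (12, 0) → (48/5, -36/5); (6, 0) → (24/5, -18/5)
T4 rotate counter-clockwise with cos θ = -7/25, sin θ = -24/25: (117/10, -72/5) → (-171/10, -36/5); (-57/5, 24/5) → (39/5, 48/5); (48/5, -36/5) → (-48/5, -36/5); (24/5, -18/5) → (-24/5, -18/5)
T5 translate by (5, -4): (-171/10, -36/5) → (-121/10, -56/5); (39/5, 48/5) → (64/5, 28/5); (-48/5, -36/5) → (-23/5, -56/5); (-24/5, -18/5) → (1/5, -38/5)

image vertices: (-121/10, -56/5), (64/5, 28/5), (-23/5, -56/5), (1/5, -38/5)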